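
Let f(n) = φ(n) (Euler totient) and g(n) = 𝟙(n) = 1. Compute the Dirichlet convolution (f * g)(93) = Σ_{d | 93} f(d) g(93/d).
(φ * 𝟙)(93) = 93

Divisors of 93: [1, 3, 31, 93]. For each d | 93:
  d = 1: φ(1) · 𝟙(93/1) = 1 · 1 = 1
  d = 3: φ(3) · 𝟙(93/3) = 2 · 1 = 2
  d = 31: φ(31) · 𝟙(93/31) = 30 · 1 = 30
  d = 93: φ(93) · 𝟙(93/93) = 60 · 1 = 60
Summing: (φ * 𝟙)(93) = 1 + 2 + 30 + 60 = 93.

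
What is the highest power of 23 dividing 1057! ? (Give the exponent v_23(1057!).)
v_23(1057!) = 46

Legendre's formula: v_p(n!) = Σ_{k ≥ 1} ⌊n / p^k⌋. For p = 23, n = 1057, the terms are:
  ⌊1057/23^1⌋ = ⌊1057/23⌋ = 45
  ⌊1057/23^2⌋ = ⌊1057/529⌋ = 1
(the next term ⌊1057/23^3⌋ = 0, terminating the sum). Summing: v_23(1057!) = 45 + 1 = 46.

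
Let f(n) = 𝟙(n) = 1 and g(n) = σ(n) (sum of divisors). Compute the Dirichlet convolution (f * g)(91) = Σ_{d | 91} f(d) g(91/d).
(𝟙 * σ)(91) = 135

Divisors of 91: [1, 7, 13, 91]. For each d | 91:
  d = 1: 𝟙(1) · σ(91/1) = 1 · 112 = 112
  d = 7: 𝟙(7) · σ(91/7) = 1 · 14 = 14
  d = 13: 𝟙(13) · σ(91/13) = 1 · 8 = 8
  d = 91: 𝟙(91) · σ(91/91) = 1 · 1 = 1
Summing: (𝟙 * σ)(91) = 112 + 14 + 8 + 1 = 135.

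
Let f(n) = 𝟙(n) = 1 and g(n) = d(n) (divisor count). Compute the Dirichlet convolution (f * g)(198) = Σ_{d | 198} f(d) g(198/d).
(𝟙 * d)(198) = 54

Divisors of 198: [1, 2, 3, 6, 9, 11, 18, 22, 33, 66, 99, 198]. For each d | 198:
  d = 1: 𝟙(1) · d(198/1) = 1 · 12 = 12
  d = 2: 𝟙(2) · d(198/2) = 1 · 6 = 6
  d = 3: 𝟙(3) · d(198/3) = 1 · 8 = 8
  d = 6: 𝟙(6) · d(198/6) = 1 · 4 = 4
  d = 9: 𝟙(9) · d(198/9) = 1 · 4 = 4
  d = 11: 𝟙(11) · d(198/11) = 1 · 6 = 6
  d = 18: 𝟙(18) · d(198/18) = 1 · 2 = 2
  d = 22: 𝟙(22) · d(198/22) = 1 · 3 = 3
  d = 33: 𝟙(33) · d(198/33) = 1 · 4 = 4
  d = 66: 𝟙(66) · d(198/66) = 1 · 2 = 2
  d = 99: 𝟙(99) · d(198/99) = 1 · 2 = 2
  d = 198: 𝟙(198) · d(198/198) = 1 · 1 = 1
Summing: (𝟙 * d)(198) = 12 + 6 + 8 + 4 + 4 + 6 + 2 + 3 + 4 + 2 + 2 + 1 = 54.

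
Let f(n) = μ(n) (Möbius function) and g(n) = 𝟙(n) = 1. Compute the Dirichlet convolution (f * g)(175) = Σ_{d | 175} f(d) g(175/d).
(μ * 𝟙)(175) = 0

Divisors of 175: [1, 5, 7, 25, 35, 175]. For each d | 175:
  d = 1: μ(1) · 𝟙(175/1) = 1 · 1 = 1
  d = 5: μ(5) · 𝟙(175/5) = -1 · 1 = -1
  d = 7: μ(7) · 𝟙(175/7) = -1 · 1 = -1
  d = 25: μ(25) · 𝟙(175/25) = 0 · 1 = 0
  d = 35: μ(35) · 𝟙(175/35) = 1 · 1 = 1
  d = 175: μ(175) · 𝟙(175/175) = 0 · 1 = 0
Summing: (μ * 𝟙)(175) = 1 + -1 + -1 + 0 + 1 + 0 = 0.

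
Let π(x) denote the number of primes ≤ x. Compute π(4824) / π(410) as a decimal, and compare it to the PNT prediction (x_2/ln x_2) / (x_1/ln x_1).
π(4824)/π(410) = 649/80 ≈ 8.1125;  PNT prediction ≈ 8.3460.

π(410) = 80 and π(4824) = 649, so π(4824)/π(410) ≈ 8.1125. The PNT-predicted ratio is (4824/ln(4824)) / (410/ln(410)) ≈ 8.3460. The two agree to within a few percent, as expected.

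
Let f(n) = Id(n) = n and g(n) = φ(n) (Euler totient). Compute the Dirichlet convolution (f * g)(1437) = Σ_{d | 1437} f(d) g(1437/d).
(Id * φ)(1437) = 4785

Divisors of 1437: [1, 3, 479, 1437]. For each d | 1437:
  d = 1: Id(1) · φ(1437/1) = 1 · 956 = 956
  d = 3: Id(3) · φ(1437/3) = 3 · 478 = 1434
  d = 479: Id(479) · φ(1437/479) = 479 · 2 = 958
  d = 1437: Id(1437) · φ(1437/1437) = 1437 · 1 = 1437
Summing: (Id * φ)(1437) = 956 + 1434 + 958 + 1437 = 4785.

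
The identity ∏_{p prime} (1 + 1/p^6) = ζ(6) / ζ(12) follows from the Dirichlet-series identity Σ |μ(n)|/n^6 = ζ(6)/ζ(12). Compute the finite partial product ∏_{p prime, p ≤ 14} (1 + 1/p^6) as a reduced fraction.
∏ = 261167492243135861/256778456493448890

The primes p ≤ 14 are [2, 3, 5, 7, 11, 13]. For each, (1 + 1/p^6) = (p^6 + 1)/p^6. Multiplying these fractions over p ∈ [2, 3, 5, 7, 11, 13] gives 261167492243135861/256778456493448890. (In the limit P → ∞ this tends to ζ(6)/ζ(12).)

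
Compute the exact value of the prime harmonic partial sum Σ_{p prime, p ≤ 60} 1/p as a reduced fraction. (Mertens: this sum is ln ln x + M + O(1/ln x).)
Σ 1/p = 3263815694539731437539/1922760350154212639070

π(60) = 17, so the primes ≤ 60 are [2, 3, 5, 7, 11, 13, 17, 19, 23, 29, 31, 37, 41, 43, 47, 53, 59]. Summing 1/p over these primes: 3263815694539731437539/1922760350154212639070 ≈ 1.6975. Mertens estimate ln ln(60) + 0.2615 ≈ 1.6711.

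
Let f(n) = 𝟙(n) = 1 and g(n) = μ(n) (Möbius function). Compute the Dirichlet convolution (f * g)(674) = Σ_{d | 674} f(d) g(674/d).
(𝟙 * μ)(674) = 0

Divisors of 674: [1, 2, 337, 674]. For each d | 674:
  d = 1: 𝟙(1) · μ(674/1) = 1 · 1 = 1
  d = 2: 𝟙(2) · μ(674/2) = 1 · -1 = -1
  d = 337: 𝟙(337) · μ(674/337) = 1 · -1 = -1
  d = 674: 𝟙(674) · μ(674/674) = 1 · 1 = 1
Summing: (𝟙 * μ)(674) = 1 + -1 + -1 + 1 = 0.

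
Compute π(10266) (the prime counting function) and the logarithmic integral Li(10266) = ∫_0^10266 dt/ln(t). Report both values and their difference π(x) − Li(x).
π(10266) = 1258;  Li(10266) ≈ 1274.98;  π(x) − Li(x) ≈ -16.98.

Direct count of primes ≤ 10266 gives π(10266) = 1258. Numerical evaluation of the logarithmic integral gives Li(10266) ≈ 1274.98. The difference π(x) − Li(x) ≈ -16.98 is typically negative for small/moderate x (Li(x) overestimates), though Littlewood's theorem shows this sign changes infinitely often.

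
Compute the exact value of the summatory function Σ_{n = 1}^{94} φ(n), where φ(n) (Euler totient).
Σ_{n ≤ 94} φ(n) = 2702

Compute φ(n) for each 1 ≤ n ≤ 94: φ(1) = 1, φ(2) = 1, φ(3) = 2, φ(4) = 2, φ(5) = 4, φ(6) = 2, φ(7) = 6, φ(8) = 4, φ(9) = 6, φ(10) = 4, φ(11) = 10, φ(12) = 4, φ(13) = 12, φ(14) = 6, φ(15) = 8, φ(16) = 8, φ(17) = 16, φ(18) = 6, φ(19) = 18, φ(20) = 8, φ(21) = 12, φ(22) = 10, φ(23) = 22, φ(24) = 8, φ(25) = 20, φ(26) = 12, φ(27) = 18, φ(28) = 12, φ(29) = 28, φ(30) = 8, φ(31) = 30, φ(32) = 16, φ(33) = 20, φ(34) = 16, φ(35) = 24, φ(36) = 12, φ(37) = 36, φ(38) = 18, φ(39) = 24, φ(40) = 16, φ(41) = 40, φ(42) = 12, φ(43) = 42, φ(44) = 20, φ(45) = 24, φ(46) = 22, φ(47) = 46, φ(48) = 16, φ(49) = 42, φ(50) = 20, φ(51) = 32, φ(52) = 24, φ(53) = 52, φ(54) = 18, φ(55) = 40, φ(56) = 24, φ(57) = 36, φ(58) = 28, φ(59) = 58, φ(60) = 16, φ(61) = 60, φ(62) = 30, φ(63) = 36, φ(64) = 32, φ(65) = 48, φ(66) = 20, φ(67) = 66, φ(68) = 32, φ(69) = 44, φ(70) = 24, φ(71) = 70, φ(72) = 24, φ(73) = 72, φ(74) = 36, φ(75) = 40, φ(76) = 36, φ(77) = 60, φ(78) = 24, φ(79) = 78, φ(80) = 32, φ(81) = 54, φ(82) = 40, φ(83) = 82, φ(84) = 24, φ(85) = 64, φ(86) = 42, φ(87) = 56, φ(88) = 40, φ(89) = 88, φ(90) = 24, φ(91) = 72, φ(92) = 44, φ(93) = 60, φ(94) = 46. Summing all 94 values: 2702. (Average order: Σ_{n ≤ x} φ(n) ~ (3/π²) x². For x = 94, (3/π²)·94² ≈ 2685.82.)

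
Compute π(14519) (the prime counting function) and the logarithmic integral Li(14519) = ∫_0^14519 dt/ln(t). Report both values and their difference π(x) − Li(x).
π(14519) = 1700;  Li(14519) ≈ 1726.52;  π(x) − Li(x) ≈ -26.52.

Direct count of primes ≤ 14519 gives π(14519) = 1700. Numerical evaluation of the logarithmic integral gives Li(14519) ≈ 1726.52. The difference π(x) − Li(x) ≈ -26.52 is typically negative for small/moderate x (Li(x) overestimates), though Littlewood's theorem shows this sign changes infinitely often.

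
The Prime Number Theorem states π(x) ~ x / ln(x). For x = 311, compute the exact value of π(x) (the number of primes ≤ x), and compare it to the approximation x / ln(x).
π(311) = 64;  x/ln(x) ≈ 54.18;  relative error ≈ 15.34%.

Directly count primes up to 311: π(311) = 64. The PNT approximation gives 311/ln(311) ≈ 311/5.73979 ≈ 54.18. Relative error (π(x) − x/ln(x)) / π(x) ≈ 15.34%; the approximation is known to undercount slightly (Li(x) is a better estimate).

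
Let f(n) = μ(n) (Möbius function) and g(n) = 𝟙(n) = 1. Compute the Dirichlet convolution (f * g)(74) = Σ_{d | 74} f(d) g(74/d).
(μ * 𝟙)(74) = 0

Divisors of 74: [1, 2, 37, 74]. For each d | 74:
  d = 1: μ(1) · 𝟙(74/1) = 1 · 1 = 1
  d = 2: μ(2) · 𝟙(74/2) = -1 · 1 = -1
  d = 37: μ(37) · 𝟙(74/37) = -1 · 1 = -1
  d = 74: μ(74) · 𝟙(74/74) = 1 · 1 = 1
Summing: (μ * 𝟙)(74) = 1 + -1 + -1 + 1 = 0.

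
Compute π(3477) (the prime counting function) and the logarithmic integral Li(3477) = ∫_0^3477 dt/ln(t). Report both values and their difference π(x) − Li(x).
π(3477) = 487;  Li(3477) ≈ 501.78;  π(x) − Li(x) ≈ -14.78.

Direct count of primes ≤ 3477 gives π(3477) = 487. Numerical evaluation of the logarithmic integral gives Li(3477) ≈ 501.78. The difference π(x) − Li(x) ≈ -14.78 is typically negative for small/moderate x (Li(x) overestimates), though Littlewood's theorem shows this sign changes infinitely often.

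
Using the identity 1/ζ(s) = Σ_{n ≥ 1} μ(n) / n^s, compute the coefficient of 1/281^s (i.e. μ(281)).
μ(281) = -1

Factor n = 281 = 281. μ(n) = 0 if any exponent ≥ 2 (not squarefree); otherwise μ(n) = (−1)^{ω(n)} where ω(n) is the number of distinct prime factors. Applying: μ(281) = -1.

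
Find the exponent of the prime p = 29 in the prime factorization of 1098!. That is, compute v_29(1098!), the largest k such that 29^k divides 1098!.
v_29(1098!) = 38

Legendre's formula: v_p(n!) = Σ_{k ≥ 1} ⌊n / p^k⌋. For p = 29, n = 1098, the terms are:
  ⌊1098/29^1⌋ = ⌊1098/29⌋ = 37
  ⌊1098/29^2⌋ = ⌊1098/841⌋ = 1
(the next term ⌊1098/29^3⌋ = 0, terminating the sum). Summing: v_29(1098!) = 37 + 1 = 38.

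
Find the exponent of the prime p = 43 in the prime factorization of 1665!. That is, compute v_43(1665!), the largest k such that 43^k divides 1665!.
v_43(1665!) = 38

Legendre's formula: v_p(n!) = Σ_{k ≥ 1} ⌊n / p^k⌋. For p = 43, n = 1665, the terms are:
  ⌊1665/43^1⌋ = ⌊1665/43⌋ = 38
(the next term ⌊1665/43^2⌋ = 0, terminating the sum). Summing: v_43(1665!) = 38 = 38.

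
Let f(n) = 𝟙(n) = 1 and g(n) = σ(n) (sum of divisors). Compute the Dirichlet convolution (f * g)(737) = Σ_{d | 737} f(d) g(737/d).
(𝟙 * σ)(737) = 897

Divisors of 737: [1, 11, 67, 737]. For each d | 737:
  d = 1: 𝟙(1) · σ(737/1) = 1 · 816 = 816
  d = 11: 𝟙(11) · σ(737/11) = 1 · 68 = 68
  d = 67: 𝟙(67) · σ(737/67) = 1 · 12 = 12
  d = 737: 𝟙(737) · σ(737/737) = 1 · 1 = 1
Summing: (𝟙 * σ)(737) = 816 + 68 + 12 + 1 = 897.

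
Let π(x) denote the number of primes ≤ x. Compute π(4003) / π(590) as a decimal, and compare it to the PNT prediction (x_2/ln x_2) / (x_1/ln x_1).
π(4003)/π(590) = 552/107 ≈ 5.1589;  PNT prediction ≈ 5.2186.

π(590) = 107 and π(4003) = 552, so π(4003)/π(590) ≈ 5.1589. The PNT-predicted ratio is (4003/ln(4003)) / (590/ln(590)) ≈ 5.2186. The two agree to within a few percent, as expected.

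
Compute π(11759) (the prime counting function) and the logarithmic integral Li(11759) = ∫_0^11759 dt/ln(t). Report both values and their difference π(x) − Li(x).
π(11759) = 1409;  Li(11759) ≈ 1435.41;  π(x) − Li(x) ≈ -26.41.

Direct count of primes ≤ 11759 gives π(11759) = 1409. Numerical evaluation of the logarithmic integral gives Li(11759) ≈ 1435.41. The difference π(x) − Li(x) ≈ -26.41 is typically negative for small/moderate x (Li(x) overestimates), though Littlewood's theorem shows this sign changes infinitely often.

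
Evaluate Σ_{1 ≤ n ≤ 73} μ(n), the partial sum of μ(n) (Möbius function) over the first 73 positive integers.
Σ_{n ≤ 73} μ(n) = -4

Compute μ(n) for each 1 ≤ n ≤ 73: μ(1) = 1, μ(2) = -1, μ(3) = -1, μ(4) = 0, μ(5) = -1, μ(6) = 1, μ(7) = -1, μ(8) = 0, μ(9) = 0, μ(10) = 1, μ(11) = -1, μ(12) = 0, μ(13) = -1, μ(14) = 1, μ(15) = 1, μ(16) = 0, μ(17) = -1, μ(18) = 0, μ(19) = -1, μ(20) = 0, μ(21) = 1, μ(22) = 1, μ(23) = -1, μ(24) = 0, μ(25) = 0, μ(26) = 1, μ(27) = 0, μ(28) = 0, μ(29) = -1, μ(30) = -1, μ(31) = -1, μ(32) = 0, μ(33) = 1, μ(34) = 1, μ(35) = 1, μ(36) = 0, μ(37) = -1, μ(38) = 1, μ(39) = 1, μ(40) = 0, μ(41) = -1, μ(42) = -1, μ(43) = -1, μ(44) = 0, μ(45) = 0, μ(46) = 1, μ(47) = -1, μ(48) = 0, μ(49) = 0, μ(50) = 0, μ(51) = 1, μ(52) = 0, μ(53) = -1, μ(54) = 0, μ(55) = 1, μ(56) = 0, μ(57) = 1, μ(58) = 1, μ(59) = -1, μ(60) = 0, μ(61) = -1, μ(62) = 1, μ(63) = 0, μ(64) = 0, μ(65) = 1, μ(66) = -1, μ(67) = -1, μ(68) = 0, μ(69) = 1, μ(70) = -1, μ(71) = -1, μ(72) = 0, μ(73) = -1. Summing all 73 values: -4. (Mertens function M(x) = Σ_{n ≤ x} μ(n); on average M(x) should be small (PNT ⟺ M(x) = o(x)).)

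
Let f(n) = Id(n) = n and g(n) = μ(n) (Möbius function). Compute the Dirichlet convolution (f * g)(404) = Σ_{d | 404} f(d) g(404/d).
(Id * μ)(404) = 200

Divisors of 404: [1, 2, 4, 101, 202, 404]. For each d | 404:
  d = 1: Id(1) · μ(404/1) = 1 · 0 = 0
  d = 2: Id(2) · μ(404/2) = 2 · 1 = 2
  d = 4: Id(4) · μ(404/4) = 4 · -1 = -4
  d = 101: Id(101) · μ(404/101) = 101 · 0 = 0
  d = 202: Id(202) · μ(404/202) = 202 · -1 = -202
  d = 404: Id(404) · μ(404/404) = 404 · 1 = 404
Summing: (Id * μ)(404) = 0 + 2 + -4 + 0 + -202 + 404 = 200.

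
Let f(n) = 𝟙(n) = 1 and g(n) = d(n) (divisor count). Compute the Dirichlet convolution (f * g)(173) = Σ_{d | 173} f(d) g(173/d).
(𝟙 * d)(173) = 3

Divisors of 173: [1, 173]. For each d | 173:
  d = 1: 𝟙(1) · d(173/1) = 1 · 2 = 2
  d = 173: 𝟙(173) · d(173/173) = 1 · 1 = 1
Summing: (𝟙 * d)(173) = 2 + 1 = 3.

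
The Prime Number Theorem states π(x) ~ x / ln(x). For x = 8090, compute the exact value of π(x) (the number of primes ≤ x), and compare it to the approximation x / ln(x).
π(8090) = 1017;  x/ln(x) ≈ 899.05;  relative error ≈ 11.60%.

Directly count primes up to 8090: π(8090) = 1017. The PNT approximation gives 8090/ln(8090) ≈ 8090/8.99838 ≈ 899.05. Relative error (π(x) − x/ln(x)) / π(x) ≈ 11.60%; the approximation is known to undercount slightly (Li(x) is a better estimate).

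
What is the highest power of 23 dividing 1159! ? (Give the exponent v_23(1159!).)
v_23(1159!) = 52

Legendre's formula: v_p(n!) = Σ_{k ≥ 1} ⌊n / p^k⌋. For p = 23, n = 1159, the terms are:
  ⌊1159/23^1⌋ = ⌊1159/23⌋ = 50
  ⌊1159/23^2⌋ = ⌊1159/529⌋ = 2
(the next term ⌊1159/23^3⌋ = 0, terminating the sum). Summing: v_23(1159!) = 50 + 2 = 52.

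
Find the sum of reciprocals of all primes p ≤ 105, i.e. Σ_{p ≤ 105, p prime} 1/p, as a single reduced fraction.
Σ 1/p = 43710588286712969019768170103664304877397/23984823528925228172706521638692258396210

π(105) = 27, so the primes ≤ 105 are [2, 3, 5, 7, 11, 13, 17, 19, 23, 29, 31, 37, 41, 43, 47, 53, 59, 61, 67, 71, 73, 79, 83, 89, 97, 101, 103]. Summing 1/p over these primes: 43710588286712969019768170103664304877397/23984823528925228172706521638692258396210 ≈ 1.8224. Mertens estimate ln ln(105) + 0.2615 ≈ 1.7992.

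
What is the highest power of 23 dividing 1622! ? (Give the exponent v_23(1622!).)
v_23(1622!) = 73

Legendre's formula: v_p(n!) = Σ_{k ≥ 1} ⌊n / p^k⌋. For p = 23, n = 1622, the terms are:
  ⌊1622/23^1⌋ = ⌊1622/23⌋ = 70
  ⌊1622/23^2⌋ = ⌊1622/529⌋ = 3
(the next term ⌊1622/23^3⌋ = 0, terminating the sum). Summing: v_23(1622!) = 70 + 3 = 73.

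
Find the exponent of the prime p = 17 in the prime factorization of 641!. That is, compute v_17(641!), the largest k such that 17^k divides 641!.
v_17(641!) = 39

Legendre's formula: v_p(n!) = Σ_{k ≥ 1} ⌊n / p^k⌋. For p = 17, n = 641, the terms are:
  ⌊641/17^1⌋ = ⌊641/17⌋ = 37
  ⌊641/17^2⌋ = ⌊641/289⌋ = 2
(the next term ⌊641/17^3⌋ = 0, terminating the sum). Summing: v_17(641!) = 37 + 2 = 39.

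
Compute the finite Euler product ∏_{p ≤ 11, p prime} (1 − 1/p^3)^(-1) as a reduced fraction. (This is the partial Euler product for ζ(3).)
∏ = 698775/581932

The primes p ≤ 11 are [2, 3, 5, 7, 11]. For each prime, (1 − 1/p^3)^(-1) = p^3 / (p^3 − 1). The product is (1 − 1/2^3)^(-1), (1 − 1/3^3)^(-1), (1 − 1/5^3)^(-1), (1 − 1/7^3)^(-1), (1 − 1/11^3)^(-1) = ∏ p^3 / (p^3 − 1) = 698775/581932.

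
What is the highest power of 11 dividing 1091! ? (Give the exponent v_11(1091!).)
v_11(1091!) = 108

Legendre's formula: v_p(n!) = Σ_{k ≥ 1} ⌊n / p^k⌋. For p = 11, n = 1091, the terms are:
  ⌊1091/11^1⌋ = ⌊1091/11⌋ = 99
  ⌊1091/11^2⌋ = ⌊1091/121⌋ = 9
(the next term ⌊1091/11^3⌋ = 0, terminating the sum). Summing: v_11(1091!) = 99 + 9 = 108.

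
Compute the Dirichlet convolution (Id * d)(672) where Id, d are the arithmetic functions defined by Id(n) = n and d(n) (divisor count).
(Id * d)(672) = 5400

Divisors of 672: [1, 2, 3, 4, 6, 7, 8, 12, 14, 16, 21, 24, 28, 32, 42, 48, 56, 84, 96, 112, 168, 224, 336, 672]. For each d | 672:
  d = 1: Id(1) · d(672/1) = 1 · 24 = 24
  d = 2: Id(2) · d(672/2) = 2 · 20 = 40
  d = 3: Id(3) · d(672/3) = 3 · 12 = 36
  d = 4: Id(4) · d(672/4) = 4 · 16 = 64
  d = 6: Id(6) · d(672/6) = 6 · 10 = 60
  d = 7: Id(7) · d(672/7) = 7 · 12 = 84
  d = 8: Id(8) · d(672/8) = 8 · 12 = 96
  d = 12: Id(12) · d(672/12) = 12 · 8 = 96
  d = 14: Id(14) · d(672/14) = 14 · 10 = 140
  d = 16: Id(16) · d(672/16) = 16 · 8 = 128
  d = 21: Id(21) · d(672/21) = 21 · 6 = 126
  d = 24: Id(24) · d(672/24) = 24 · 6 = 144
  d = 28: Id(28) · d(672/28) = 28 · 8 = 224
  d = 32: Id(32) · d(672/32) = 32 · 4 = 128
  d = 42: Id(42) · d(672/42) = 42 · 5 = 210
  d = 48: Id(48) · d(672/48) = 48 · 4 = 192
  d = 56: Id(56) · d(672/56) = 56 · 6 = 336
  d = 84: Id(84) · d(672/84) = 84 · 4 = 336
  d = 96: Id(96) · d(672/96) = 96 · 2 = 192
  d = 112: Id(112) · d(672/112) = 112 · 4 = 448
  d = 168: Id(168) · d(672/168) = 168 · 3 = 504
  d = 224: Id(224) · d(672/224) = 224 · 2 = 448
  d = 336: Id(336) · d(672/336) = 336 · 2 = 672
  d = 672: Id(672) · d(672/672) = 672 · 1 = 672
Summing: (Id * d)(672) = 24 + 40 + 36 + 64 + 60 + 84 + 96 + 96 + 140 + 128 + 126 + 144 + 224 + 128 + 210 + 192 + 336 + 336 + 192 + 448 + 504 + 448 + 672 + 672 = 5400.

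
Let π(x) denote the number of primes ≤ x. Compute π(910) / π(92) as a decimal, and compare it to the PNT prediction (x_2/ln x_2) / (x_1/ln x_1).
π(910)/π(92) = 155/24 ≈ 6.4583;  PNT prediction ≈ 6.5644.

π(92) = 24 and π(910) = 155, so π(910)/π(92) ≈ 6.4583. The PNT-predicted ratio is (910/ln(910)) / (92/ln(92)) ≈ 6.5644. The two agree to within a few percent, as expected.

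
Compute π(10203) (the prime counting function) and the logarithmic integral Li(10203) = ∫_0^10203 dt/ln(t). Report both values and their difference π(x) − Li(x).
π(10203) = 1252;  Li(10203) ≈ 1268.15;  π(x) − Li(x) ≈ -16.15.

Direct count of primes ≤ 10203 gives π(10203) = 1252. Numerical evaluation of the logarithmic integral gives Li(10203) ≈ 1268.15. The difference π(x) − Li(x) ≈ -16.15 is typically negative for small/moderate x (Li(x) overestimates), though Littlewood's theorem shows this sign changes infinitely often.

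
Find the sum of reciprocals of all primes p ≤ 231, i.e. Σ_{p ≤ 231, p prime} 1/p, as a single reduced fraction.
Σ 1/p = 37527519788898476695193360507423991967783840502510585362878348092116031948860199524739442233/19078266889580195013601891820992757757219839668357012055907516904309700014933909014729740190

π(231) = 50, so the primes ≤ 231 are [2, 3, 5, 7, 11, 13, 17, 19, 23, 29, 31, 37, 41, 43, 47, 53, 59, 61, 67, 71, 73, 79, 83, 89, 97, 101, 103, 107, 109, 113, 127, 131, 137, 139, 149, 151, 157, 163, 167, 173, 179, 181, 191, 193, 197, 199, 211, 223, 227, 229]. Summing 1/p over these primes: 37527519788898476695193360507423991967783840502510585362878348092116031948860199524739442233/19078266889580195013601891820992757757219839668357012055907516904309700014933909014729740190 ≈ 1.9670. Mertens estimate ln ln(231) + 0.2615 ≈ 1.9557.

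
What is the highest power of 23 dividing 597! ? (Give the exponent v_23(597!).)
v_23(597!) = 26

Legendre's formula: v_p(n!) = Σ_{k ≥ 1} ⌊n / p^k⌋. For p = 23, n = 597, the terms are:
  ⌊597/23^1⌋ = ⌊597/23⌋ = 25
  ⌊597/23^2⌋ = ⌊597/529⌋ = 1
(the next term ⌊597/23^3⌋ = 0, terminating the sum). Summing: v_23(597!) = 25 + 1 = 26.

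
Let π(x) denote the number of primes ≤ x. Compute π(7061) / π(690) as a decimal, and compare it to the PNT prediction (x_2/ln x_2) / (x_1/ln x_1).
π(7061)/π(690) = 907/124 ≈ 7.3145;  PNT prediction ≈ 7.5479.

π(690) = 124 and π(7061) = 907, so π(7061)/π(690) ≈ 7.3145. The PNT-predicted ratio is (7061/ln(7061)) / (690/ln(690)) ≈ 7.5479. The two agree to within a few percent, as expected.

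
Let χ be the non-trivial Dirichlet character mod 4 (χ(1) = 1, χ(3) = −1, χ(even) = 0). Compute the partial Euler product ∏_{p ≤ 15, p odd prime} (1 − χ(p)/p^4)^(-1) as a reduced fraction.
∏ = 12412162137375/12550936856576

The odd primes p ≤ 15 are [3, 5, 7, 11, 13]. For each, χ(p) = 1 if p ≡ 1 mod 4, χ(p) = −1 if p ≡ 3 mod 4. Taking (1 − χ(p)/p^4)^(-1) = p^4/(p^4 − χ(p)): (1 − (-1)/3^4)^(-1) · (1 − (1)/5^4)^(-1) · (1 − (-1)/7^4)^(-1) · (1 − (-1)/11^4)^(-1) · (1 − (1)/13^4)^(-1) = 12412162137375/12550936856576.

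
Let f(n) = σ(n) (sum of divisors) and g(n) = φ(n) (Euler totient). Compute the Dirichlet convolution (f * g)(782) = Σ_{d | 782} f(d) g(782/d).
(σ * φ)(782) = 6256

Divisors of 782: [1, 2, 17, 23, 34, 46, 391, 782]. For each d | 782:
  d = 1: σ(1) · φ(782/1) = 1 · 352 = 352
  d = 2: σ(2) · φ(782/2) = 3 · 352 = 1056
  d = 17: σ(17) · φ(782/17) = 18 · 22 = 396
  d = 23: σ(23) · φ(782/23) = 24 · 16 = 384
  d = 34: σ(34) · φ(782/34) = 54 · 22 = 1188
  d = 46: σ(46) · φ(782/46) = 72 · 16 = 1152
  d = 391: σ(391) · φ(782/391) = 432 · 1 = 432
  d = 782: σ(782) · φ(782/782) = 1296 · 1 = 1296
Summing: (σ * φ)(782) = 352 + 1056 + 396 + 384 + 1188 + 1152 + 432 + 1296 = 6256.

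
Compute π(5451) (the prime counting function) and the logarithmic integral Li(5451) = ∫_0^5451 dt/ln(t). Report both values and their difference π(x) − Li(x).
π(5451) = 721;  Li(5451) ≈ 736.96;  π(x) − Li(x) ≈ -15.96.

Direct count of primes ≤ 5451 gives π(5451) = 721. Numerical evaluation of the logarithmic integral gives Li(5451) ≈ 736.96. The difference π(x) − Li(x) ≈ -15.96 is typically negative for small/moderate x (Li(x) overestimates), though Littlewood's theorem shows this sign changes infinitely often.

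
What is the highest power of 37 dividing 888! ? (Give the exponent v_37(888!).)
v_37(888!) = 24

Legendre's formula: v_p(n!) = Σ_{k ≥ 1} ⌊n / p^k⌋. For p = 37, n = 888, the terms are:
  ⌊888/37^1⌋ = ⌊888/37⌋ = 24
(the next term ⌊888/37^2⌋ = 0, terminating the sum). Summing: v_37(888!) = 24 = 24.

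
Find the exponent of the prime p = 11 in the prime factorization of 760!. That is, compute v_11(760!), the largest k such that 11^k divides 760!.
v_11(760!) = 75

Legendre's formula: v_p(n!) = Σ_{k ≥ 1} ⌊n / p^k⌋. For p = 11, n = 760, the terms are:
  ⌊760/11^1⌋ = ⌊760/11⌋ = 69
  ⌊760/11^2⌋ = ⌊760/121⌋ = 6
(the next term ⌊760/11^3⌋ = 0, terminating the sum). Summing: v_11(760!) = 69 + 6 = 75.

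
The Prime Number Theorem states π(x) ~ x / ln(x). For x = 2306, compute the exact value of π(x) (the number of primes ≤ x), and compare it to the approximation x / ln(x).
π(2306) = 342;  x/ln(x) ≈ 297.81;  relative error ≈ 12.92%.

Directly count primes up to 2306: π(2306) = 342. The PNT approximation gives 2306/ln(2306) ≈ 2306/7.74327 ≈ 297.81. Relative error (π(x) − x/ln(x)) / π(x) ≈ 12.92%; the approximation is known to undercount slightly (Li(x) is a better estimate).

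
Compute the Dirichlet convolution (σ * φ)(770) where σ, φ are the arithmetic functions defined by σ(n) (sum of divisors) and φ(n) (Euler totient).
(σ * φ)(770) = 12320

Divisors of 770: [1, 2, 5, 7, 10, 11, 14, 22, 35, 55, 70, 77, 110, 154, 385, 770]. For each d | 770:
  d = 1: σ(1) · φ(770/1) = 1 · 240 = 240
  d = 2: σ(2) · φ(770/2) = 3 · 240 = 720
  d = 5: σ(5) · φ(770/5) = 6 · 60 = 360
  d = 7: σ(7) · φ(770/7) = 8 · 40 = 320
  d = 10: σ(10) · φ(770/10) = 18 · 60 = 1080
  d = 11: σ(11) · φ(770/11) = 12 · 24 = 288
  d = 14: σ(14) · φ(770/14) = 24 · 40 = 960
  d = 22: σ(22) · φ(770/22) = 36 · 24 = 864
  d = 35: σ(35) · φ(770/35) = 48 · 10 = 480
  d = 55: σ(55) · φ(770/55) = 72 · 6 = 432
  d = 70: σ(70) · φ(770/70) = 144 · 10 = 1440
  d = 77: σ(77) · φ(770/77) = 96 · 4 = 384
  d = 110: σ(110) · φ(770/110) = 216 · 6 = 1296
  d = 154: σ(154) · φ(770/154) = 288 · 4 = 1152
  d = 385: σ(385) · φ(770/385) = 576 · 1 = 576
  d = 770: σ(770) · φ(770/770) = 1728 · 1 = 1728
Summing: (σ * φ)(770) = 240 + 720 + 360 + 320 + 1080 + 288 + 960 + 864 + 480 + 432 + 1440 + 384 + 1296 + 1152 + 576 + 1728 = 12320.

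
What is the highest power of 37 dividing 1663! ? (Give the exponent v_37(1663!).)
v_37(1663!) = 45

Legendre's formula: v_p(n!) = Σ_{k ≥ 1} ⌊n / p^k⌋. For p = 37, n = 1663, the terms are:
  ⌊1663/37^1⌋ = ⌊1663/37⌋ = 44
  ⌊1663/37^2⌋ = ⌊1663/1369⌋ = 1
(the next term ⌊1663/37^3⌋ = 0, terminating the sum). Summing: v_37(1663!) = 44 + 1 = 45.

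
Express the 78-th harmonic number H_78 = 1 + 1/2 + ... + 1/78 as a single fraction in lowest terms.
H_78 = 61462860623241058403302042280303/12441066073952429195098876987200

Direct summation: H_78 = 1 + 1/2 + ... + 1/78. The least common denominator is lcm(1, ..., 78) = 410555180440430163438262940577600; over this denominator the numerator is 410555180440430163438262940577600 + 205277590220215081719131470288800 + 136851726813476721146087646859200 + 102638795110107540859565735144400 + 82111036088086032687652588115520 + 68425863406738360573043823429600 + 58650740062918594776894705796800 + 51319397555053770429782867572200 + 45617242271158907048695882286400 + 41055518044043016343826294057760 + 37323198221857287585296630961600 + 34212931703369180286521911714800 + 31581167726186935649097149275200 + 29325370031459297388447352898400 + 27370345362695344229217529371840 + 25659698777526885214891433786100 + 24150304731790009614015467092800 + 22808621135579453524347941143200 + 21608167391601587549382260030400 + 20527759022021508171913147028880 + 19550246687639531592298235265600 + 18661599110928643792648315480800 + 17850225236540441888620127851200 + 17106465851684590143260955857400 + 16422207217617206537530517623104 + 15790583863093467824548574637600 + 15205747423719635682898627428800 + 14662685015729648694223676449200 + 14157075187601040118560791054400 + 13685172681347672114608764685920 + 13243715498078392368976223889600 + 12829849388763442607445716893050 + 12441066073952429195098876987200 + 12075152365895004807007733546400 + 11730148012583718955378941159360 + 11404310567789726762173970571600 + 11096085957849463876709809204800 + 10804083695800793774691130015200 + 10527055908728978549699049758400 + 10263879511010754085956573514440 + 10013540986351955205811291233600 + 9775123343819765796149117632800 + 9547794893963492172982859083200 + 9330799555464321896324157740400 + 9123448454231781409739176457280 + 8925112618270220944310063925600 + 8735216605115535392303466820800 + 8553232925842295071630477928700 + 8378677151845513539556386542400 + 8211103608808603268765258811552 + 8050101577263336538005155697600 + 7895291931546733912274287318800 + 7746324159253399310155904539200 + 7602873711859817841449313714400 + 7464639644371457517059326192320 + 7331342507864824347111838224600 + 7202722463867195849794086676800 + 7078537593800520059280395527200 + 6958562380346273956580727806400 + 6842586340673836057304382342960 + 6730412794105412515381359681600 + 6621857749039196184488111944800 + 6516748895879843864099411755200 + 6414924694381721303722858446525 + 6316233545237387129819429855040 + 6220533036976214597549438493600 + 6127689260304927812511387172800 + 6037576182947502403503866773200 + 5950075078846813962873375950400 + 5865074006291859477689470579680 + 5782467330146903710398069585600 + 5702155283894863381086985285800 + 5624043567677125526551547131200 + 5548042978924731938354904602400 + 5474069072539068845843505874368 + 5402041847900396887345565007600 + 5331885460265326797899518708800 + 5263527954364489274849524879200 = 2028274400566954927308967395249999, so H_78 = 2028274400566954927308967395249999/410555180440430163438262940577600; reducing by gcd(2028274400566954927308967395249999, 410555180440430163438262940577600) = 33 gives 61462860623241058403302042280303/12441066073952429195098876987200 ≈ 4.94032. (The PNT-adjacent estimate ln(78) + γ ≈ 4.93392 matches within O(1/n).)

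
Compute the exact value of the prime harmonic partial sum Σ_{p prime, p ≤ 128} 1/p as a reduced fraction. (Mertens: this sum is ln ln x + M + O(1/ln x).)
Σ 1/p = 7457575819106455685806801283735357697478405891621/4014476939333036189094441199026045136645885247730

π(128) = 31, so the primes ≤ 128 are [2, 3, 5, 7, 11, 13, 17, 19, 23, 29, 31, 37, 41, 43, 47, 53, 59, 61, 67, 71, 73, 79, 83, 89, 97, 101, 103, 107, 109, 113, 127]. Summing 1/p over these primes: 7457575819106455685806801283735357697478405891621/4014476939333036189094441199026045136645885247730 ≈ 1.8577. Mertens estimate ln ln(128) + 0.2615 ≈ 1.8409.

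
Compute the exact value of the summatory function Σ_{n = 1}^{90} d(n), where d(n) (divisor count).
Σ_{n ≤ 90} d(n) = 425

Compute d(n) for each 1 ≤ n ≤ 90: d(1) = 1, d(2) = 2, d(3) = 2, d(4) = 3, d(5) = 2, d(6) = 4, d(7) = 2, d(8) = 4, d(9) = 3, d(10) = 4, d(11) = 2, d(12) = 6, d(13) = 2, d(14) = 4, d(15) = 4, d(16) = 5, d(17) = 2, d(18) = 6, d(19) = 2, d(20) = 6, d(21) = 4, d(22) = 4, d(23) = 2, d(24) = 8, d(25) = 3, d(26) = 4, d(27) = 4, d(28) = 6, d(29) = 2, d(30) = 8, d(31) = 2, d(32) = 6, d(33) = 4, d(34) = 4, d(35) = 4, d(36) = 9, d(37) = 2, d(38) = 4, d(39) = 4, d(40) = 8, d(41) = 2, d(42) = 8, d(43) = 2, d(44) = 6, d(45) = 6, d(46) = 4, d(47) = 2, d(48) = 10, d(49) = 3, d(50) = 6, d(51) = 4, d(52) = 6, d(53) = 2, d(54) = 8, d(55) = 4, d(56) = 8, d(57) = 4, d(58) = 4, d(59) = 2, d(60) = 12, d(61) = 2, d(62) = 4, d(63) = 6, d(64) = 7, d(65) = 4, d(66) = 8, d(67) = 2, d(68) = 6, d(69) = 4, d(70) = 8, d(71) = 2, d(72) = 12, d(73) = 2, d(74) = 4, d(75) = 6, d(76) = 6, d(77) = 4, d(78) = 8, d(79) = 2, d(80) = 10, d(81) = 5, d(82) = 4, d(83) = 2, d(84) = 12, d(85) = 4, d(86) = 4, d(87) = 4, d(88) = 8, d(89) = 2, d(90) = 12. Summing all 90 values: 425. (Dirichlet's divisor formula: Σ_{n ≤ x} d(n) = x ln(x) + (2γ − 1) x + O(√x). For x = 90, the asymptotic estimate is ≈ 418.88.)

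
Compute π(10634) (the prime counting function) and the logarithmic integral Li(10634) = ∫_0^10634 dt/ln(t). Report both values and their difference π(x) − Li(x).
π(10634) = 1297;  Li(10634) ≈ 1314.74;  π(x) − Li(x) ≈ -17.74.

Direct count of primes ≤ 10634 gives π(10634) = 1297. Numerical evaluation of the logarithmic integral gives Li(10634) ≈ 1314.74. The difference π(x) − Li(x) ≈ -17.74 is typically negative for small/moderate x (Li(x) overestimates), though Littlewood's theorem shows this sign changes infinitely often.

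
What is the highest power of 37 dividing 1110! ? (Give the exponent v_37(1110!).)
v_37(1110!) = 30

Legendre's formula: v_p(n!) = Σ_{k ≥ 1} ⌊n / p^k⌋. For p = 37, n = 1110, the terms are:
  ⌊1110/37^1⌋ = ⌊1110/37⌋ = 30
(the next term ⌊1110/37^2⌋ = 0, terminating the sum). Summing: v_37(1110!) = 30 = 30.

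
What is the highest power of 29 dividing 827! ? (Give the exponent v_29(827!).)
v_29(827!) = 28

Legendre's formula: v_p(n!) = Σ_{k ≥ 1} ⌊n / p^k⌋. For p = 29, n = 827, the terms are:
  ⌊827/29^1⌋ = ⌊827/29⌋ = 28
(the next term ⌊827/29^2⌋ = 0, terminating the sum). Summing: v_29(827!) = 28 = 28.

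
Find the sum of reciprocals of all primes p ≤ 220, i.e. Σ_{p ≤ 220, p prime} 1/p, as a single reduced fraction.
Σ 1/p = 3215488142498485484492183158345029261034221047849345857469577412562094716564064084247/1645783550795210387735581011435590727981167322669649249414629852197255934130751870910

π(220) = 47, so the primes ≤ 220 are [2, 3, 5, 7, 11, 13, 17, 19, 23, 29, 31, 37, 41, 43, 47, 53, 59, 61, 67, 71, 73, 79, 83, 89, 97, 101, 103, 107, 109, 113, 127, 131, 137, 139, 149, 151, 157, 163, 167, 173, 179, 181, 191, 193, 197, 199, 211]. Summing 1/p over these primes: 3215488142498485484492183158345029261034221047849345857469577412562094716564064084247/1645783550795210387735581011435590727981167322669649249414629852197255934130751870910 ≈ 1.9538. Mertens estimate ln ln(220) + 0.2615 ≈ 1.9467.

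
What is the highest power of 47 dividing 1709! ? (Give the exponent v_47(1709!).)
v_47(1709!) = 36

Legendre's formula: v_p(n!) = Σ_{k ≥ 1} ⌊n / p^k⌋. For p = 47, n = 1709, the terms are:
  ⌊1709/47^1⌋ = ⌊1709/47⌋ = 36
(the next term ⌊1709/47^2⌋ = 0, terminating the sum). Summing: v_47(1709!) = 36 = 36.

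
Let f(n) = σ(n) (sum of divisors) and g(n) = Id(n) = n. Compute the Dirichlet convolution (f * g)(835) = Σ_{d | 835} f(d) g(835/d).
(σ * Id)(835) = 3685

Divisors of 835: [1, 5, 167, 835]. For each d | 835:
  d = 1: σ(1) · Id(835/1) = 1 · 835 = 835
  d = 5: σ(5) · Id(835/5) = 6 · 167 = 1002
  d = 167: σ(167) · Id(835/167) = 168 · 5 = 840
  d = 835: σ(835) · Id(835/835) = 1008 · 1 = 1008
Summing: (σ * Id)(835) = 835 + 1002 + 840 + 1008 = 3685.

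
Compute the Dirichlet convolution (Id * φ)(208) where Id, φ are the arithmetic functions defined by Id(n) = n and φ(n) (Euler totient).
(Id * φ)(208) = 1200

Divisors of 208: [1, 2, 4, 8, 13, 16, 26, 52, 104, 208]. For each d | 208:
  d = 1: Id(1) · φ(208/1) = 1 · 96 = 96
  d = 2: Id(2) · φ(208/2) = 2 · 48 = 96
  d = 4: Id(4) · φ(208/4) = 4 · 24 = 96
  d = 8: Id(8) · φ(208/8) = 8 · 12 = 96
  d = 13: Id(13) · φ(208/13) = 13 · 8 = 104
  d = 16: Id(16) · φ(208/16) = 16 · 12 = 192
  d = 26: Id(26) · φ(208/26) = 26 · 4 = 104
  d = 52: Id(52) · φ(208/52) = 52 · 2 = 104
  d = 104: Id(104) · φ(208/104) = 104 · 1 = 104
  d = 208: Id(208) · φ(208/208) = 208 · 1 = 208
Summing: (Id * φ)(208) = 96 + 96 + 96 + 96 + 104 + 192 + 104 + 104 + 104 + 208 = 1200.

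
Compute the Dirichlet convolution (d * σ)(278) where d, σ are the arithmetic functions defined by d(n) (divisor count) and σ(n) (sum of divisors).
(d * σ)(278) = 710

Divisors of 278: [1, 2, 139, 278]. For each d | 278:
  d = 1: d(1) · σ(278/1) = 1 · 420 = 420
  d = 2: d(2) · σ(278/2) = 2 · 140 = 280
  d = 139: d(139) · σ(278/139) = 2 · 3 = 6
  d = 278: d(278) · σ(278/278) = 4 · 1 = 4
Summing: (d * σ)(278) = 420 + 280 + 6 + 4 = 710.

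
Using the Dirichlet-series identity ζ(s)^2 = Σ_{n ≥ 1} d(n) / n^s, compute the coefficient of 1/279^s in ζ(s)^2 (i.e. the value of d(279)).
d(279) = 6

ζ(s)^2 = (Σ 1/m^s)(Σ 1/k^s). The coefficient of 1/n^s in the product is the number of ordered pairs (m, k) with mk = n, which equals d(n). For n = 279, divisors are [1, 3, 9, 31, 93, 279], so d(279) = 6.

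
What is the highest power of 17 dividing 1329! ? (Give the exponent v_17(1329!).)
v_17(1329!) = 82

Legendre's formula: v_p(n!) = Σ_{k ≥ 1} ⌊n / p^k⌋. For p = 17, n = 1329, the terms are:
  ⌊1329/17^1⌋ = ⌊1329/17⌋ = 78
  ⌊1329/17^2⌋ = ⌊1329/289⌋ = 4
(the next term ⌊1329/17^3⌋ = 0, terminating the sum). Summing: v_17(1329!) = 78 + 4 = 82.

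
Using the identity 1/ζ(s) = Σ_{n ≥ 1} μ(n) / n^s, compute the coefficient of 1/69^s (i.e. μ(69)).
μ(69) = 1

Factor n = 69 = 3 · 23. μ(n) = 0 if any exponent ≥ 2 (not squarefree); otherwise μ(n) = (−1)^{ω(n)} where ω(n) is the number of distinct prime factors. Applying: μ(69) = 1.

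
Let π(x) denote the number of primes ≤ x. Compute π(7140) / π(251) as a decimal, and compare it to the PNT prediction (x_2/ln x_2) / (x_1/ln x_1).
π(7140)/π(251) = 914/54 ≈ 16.9259;  PNT prediction ≈ 17.7133.

π(251) = 54 and π(7140) = 914, so π(7140)/π(251) ≈ 16.9259. The PNT-predicted ratio is (7140/ln(7140)) / (251/ln(251)) ≈ 17.7133. The two agree to within a few percent, as expected.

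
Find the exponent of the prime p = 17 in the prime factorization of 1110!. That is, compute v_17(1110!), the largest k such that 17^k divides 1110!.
v_17(1110!) = 68

Legendre's formula: v_p(n!) = Σ_{k ≥ 1} ⌊n / p^k⌋. For p = 17, n = 1110, the terms are:
  ⌊1110/17^1⌋ = ⌊1110/17⌋ = 65
  ⌊1110/17^2⌋ = ⌊1110/289⌋ = 3
(the next term ⌊1110/17^3⌋ = 0, terminating the sum). Summing: v_17(1110!) = 65 + 3 = 68.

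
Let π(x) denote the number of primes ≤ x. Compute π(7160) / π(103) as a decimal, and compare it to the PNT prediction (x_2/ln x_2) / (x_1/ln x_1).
π(7160)/π(103) = 916/27 ≈ 33.9259;  PNT prediction ≈ 36.2969.

π(103) = 27 and π(7160) = 916, so π(7160)/π(103) ≈ 33.9259. The PNT-predicted ratio is (7160/ln(7160)) / (103/ln(103)) ≈ 36.2969. The two agree to within a few percent, as expected.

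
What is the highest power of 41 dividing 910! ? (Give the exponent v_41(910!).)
v_41(910!) = 22

Legendre's formula: v_p(n!) = Σ_{k ≥ 1} ⌊n / p^k⌋. For p = 41, n = 910, the terms are:
  ⌊910/41^1⌋ = ⌊910/41⌋ = 22
(the next term ⌊910/41^2⌋ = 0, terminating the sum). Summing: v_41(910!) = 22 = 22.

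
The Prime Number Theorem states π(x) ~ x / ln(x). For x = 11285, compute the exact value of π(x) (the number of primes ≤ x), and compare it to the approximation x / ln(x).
π(11285) = 1364;  x/ln(x) ≈ 1209.38;  relative error ≈ 11.34%.

Directly count primes up to 11285: π(11285) = 1364. The PNT approximation gives 11285/ln(11285) ≈ 11285/9.33123 ≈ 1209.38. Relative error (π(x) − x/ln(x)) / π(x) ≈ 11.34%; the approximation is known to undercount slightly (Li(x) is a better estimate).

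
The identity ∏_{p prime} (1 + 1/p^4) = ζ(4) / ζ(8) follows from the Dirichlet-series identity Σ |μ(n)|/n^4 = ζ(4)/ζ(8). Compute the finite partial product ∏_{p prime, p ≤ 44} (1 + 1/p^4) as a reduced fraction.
∏ = 9797980044774469102330603903164632306176249714317508104704/9089648120265456627180951239843248289566061362769110535625

The primes p ≤ 44 are [2, 3, 5, 7, 11, 13, 17, 19, 23, 29, 31, 37, 41, 43]. For each, (1 + 1/p^4) = (p^4 + 1)/p^4. Multiplying these fractions over p ∈ [2, 3, 5, 7, 11, 13, 17, 19, 23, 29, 31, 37, 41, 43] gives 9797980044774469102330603903164632306176249714317508104704/9089648120265456627180951239843248289566061362769110535625. (In the limit P → ∞ this tends to ζ(4)/ζ(8).)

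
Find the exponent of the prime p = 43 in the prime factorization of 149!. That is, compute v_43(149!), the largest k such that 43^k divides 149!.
v_43(149!) = 3

Legendre's formula: v_p(n!) = Σ_{k ≥ 1} ⌊n / p^k⌋. For p = 43, n = 149, the terms are:
  ⌊149/43^1⌋ = ⌊149/43⌋ = 3
(the next term ⌊149/43^2⌋ = 0, terminating the sum). Summing: v_43(149!) = 3 = 3.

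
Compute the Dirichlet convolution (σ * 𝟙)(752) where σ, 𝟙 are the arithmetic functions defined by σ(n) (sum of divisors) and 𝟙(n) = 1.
(σ * 𝟙)(752) = 2793

Divisors of 752: [1, 2, 4, 8, 16, 47, 94, 188, 376, 752]. For each d | 752:
  d = 1: σ(1) · 𝟙(752/1) = 1 · 1 = 1
  d = 2: σ(2) · 𝟙(752/2) = 3 · 1 = 3
  d = 4: σ(4) · 𝟙(752/4) = 7 · 1 = 7
  d = 8: σ(8) · 𝟙(752/8) = 15 · 1 = 15
  d = 16: σ(16) · 𝟙(752/16) = 31 · 1 = 31
  d = 47: σ(47) · 𝟙(752/47) = 48 · 1 = 48
  d = 94: σ(94) · 𝟙(752/94) = 144 · 1 = 144
  d = 188: σ(188) · 𝟙(752/188) = 336 · 1 = 336
  d = 376: σ(376) · 𝟙(752/376) = 720 · 1 = 720
  d = 752: σ(752) · 𝟙(752/752) = 1488 · 1 = 1488
Summing: (σ * 𝟙)(752) = 1 + 3 + 7 + 15 + 31 + 48 + 144 + 336 + 720 + 1488 = 2793.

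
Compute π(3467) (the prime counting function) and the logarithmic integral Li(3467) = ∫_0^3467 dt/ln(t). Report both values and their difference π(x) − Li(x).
π(3467) = 486;  Li(3467) ≈ 500.55;  π(x) − Li(x) ≈ -14.55.

Direct count of primes ≤ 3467 gives π(3467) = 486. Numerical evaluation of the logarithmic integral gives Li(3467) ≈ 500.55. The difference π(x) − Li(x) ≈ -14.55 is typically negative for small/moderate x (Li(x) overestimates), though Littlewood's theorem shows this sign changes infinitely often.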